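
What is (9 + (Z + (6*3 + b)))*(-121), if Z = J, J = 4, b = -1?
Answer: -3630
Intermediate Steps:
Z = 4
(9 + (Z + (6*3 + b)))*(-121) = (9 + (4 + (6*3 - 1)))*(-121) = (9 + (4 + (18 - 1)))*(-121) = (9 + (4 + 17))*(-121) = (9 + 21)*(-121) = 30*(-121) = -3630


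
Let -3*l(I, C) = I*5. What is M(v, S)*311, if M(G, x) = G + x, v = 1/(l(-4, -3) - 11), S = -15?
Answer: -61578/13 ≈ -4736.8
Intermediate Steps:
l(I, C) = -5*I/3 (l(I, C) = -I*5/3 = -5*I/3)
v = -3/13 (v = 1/(-5/3*(-4) - 11) = 1/(20/3 - 11) = 1/(-13/3) = -3/13 ≈ -0.23077)
M(v, S)*311 = (-3/13 - 15)*311 = -198/13*311 = -61578/13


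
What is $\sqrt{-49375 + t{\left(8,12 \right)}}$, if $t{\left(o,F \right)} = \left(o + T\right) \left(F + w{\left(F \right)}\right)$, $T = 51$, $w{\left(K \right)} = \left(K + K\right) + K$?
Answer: $i \sqrt{46543} \approx 215.74 i$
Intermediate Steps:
$w{\left(K \right)} = 3 K$ ($w{\left(K \right)} = 2 K + K = 3 K$)
$t{\left(o,F \right)} = 4 F \left(51 + o\right)$ ($t{\left(o,F \right)} = \left(o + 51\right) \left(F + 3 F\right) = \left(51 + o\right) 4 F = 4 F \left(51 + o\right)$)
$\sqrt{-49375 + t{\left(8,12 \right)}} = \sqrt{-49375 + 4 \cdot 12 \left(51 + 8\right)} = \sqrt{-49375 + 4 \cdot 12 \cdot 59} = \sqrt{-49375 + 2832} = \sqrt{-46543} = i \sqrt{46543}$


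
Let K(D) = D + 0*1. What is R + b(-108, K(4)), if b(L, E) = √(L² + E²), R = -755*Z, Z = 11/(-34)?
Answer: 8305/34 + 4*√730 ≈ 352.34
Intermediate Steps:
Z = -11/34 (Z = 11*(-1/34) = -11/34 ≈ -0.32353)
K(D) = D (K(D) = D + 0 = D)
R = 8305/34 (R = -755*(-11/34) = 8305/34 ≈ 244.26)
b(L, E) = √(E² + L²)
R + b(-108, K(4)) = 8305/34 + √(4² + (-108)²) = 8305/34 + √(16 + 11664) = 8305/34 + √11680 = 8305/34 + 4*√730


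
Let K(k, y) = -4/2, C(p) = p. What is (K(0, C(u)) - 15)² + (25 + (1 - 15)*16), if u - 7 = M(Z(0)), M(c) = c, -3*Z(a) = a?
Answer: 90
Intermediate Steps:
Z(a) = -a/3
u = 7 (u = 7 - ⅓*0 = 7 + 0 = 7)
K(k, y) = -2 (K(k, y) = -4*½ = -2)
(K(0, C(u)) - 15)² + (25 + (1 - 15)*16) = (-2 - 15)² + (25 + (1 - 15)*16) = (-17)² + (25 - 14*16) = 289 + (25 - 224) = 289 - 199 = 90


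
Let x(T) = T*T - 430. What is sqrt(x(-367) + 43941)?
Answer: 90*sqrt(22) ≈ 422.14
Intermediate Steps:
x(T) = -430 + T**2 (x(T) = T**2 - 430 = -430 + T**2)
sqrt(x(-367) + 43941) = sqrt((-430 + (-367)**2) + 43941) = sqrt((-430 + 134689) + 43941) = sqrt(134259 + 43941) = sqrt(178200) = 90*sqrt(22)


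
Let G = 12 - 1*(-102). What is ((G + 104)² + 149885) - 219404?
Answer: -21995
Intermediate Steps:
G = 114 (G = 12 + 102 = 114)
((G + 104)² + 149885) - 219404 = ((114 + 104)² + 149885) - 219404 = (218² + 149885) - 219404 = (47524 + 149885) - 219404 = 197409 - 219404 = -21995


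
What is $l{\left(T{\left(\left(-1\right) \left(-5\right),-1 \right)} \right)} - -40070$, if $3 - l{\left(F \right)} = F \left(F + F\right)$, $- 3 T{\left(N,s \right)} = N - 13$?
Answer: $\frac{360529}{9} \approx 40059.0$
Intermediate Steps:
$T{\left(N,s \right)} = \frac{13}{3} - \frac{N}{3}$ ($T{\left(N,s \right)} = - \frac{N - 13}{3} = - \frac{-13 + N}{3} = \frac{13}{3} - \frac{N}{3}$)
$l{\left(F \right)} = 3 - 2 F^{2}$ ($l{\left(F \right)} = 3 - F \left(F + F\right) = 3 - F 2 F = 3 - 2 F^{2}$)
$l{\left(T{\left(\left(-1\right) \left(-5\right),-1 \right)} \right)} - -40070 = \left(3 - 2 \left(\frac{13}{3} - \frac{\left(-1\right) \left(-5\right)}{3}\right)^{2}\right) - -40070 = \left(3 - 2 \left(\frac{13}{3} - \frac{5}{3}\right)^{2}\right) + 40070 = \left(3 - 2 \left(\frac{8}{3}\right)^{2}\right) + 40070 = \left(3 - \frac{128}{9}\right) + 40070 = - \frac{101}{9} + 40070 = \frac{360529}{9}$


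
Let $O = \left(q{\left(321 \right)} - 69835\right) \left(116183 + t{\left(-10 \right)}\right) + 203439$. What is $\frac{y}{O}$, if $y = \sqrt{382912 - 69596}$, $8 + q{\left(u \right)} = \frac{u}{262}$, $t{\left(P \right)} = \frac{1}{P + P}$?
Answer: $- \frac{2096 \sqrt{78329}}{8503702551159} \approx -6.8983 \cdot 10^{-8}$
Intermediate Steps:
$t{\left(P \right)} = \frac{1}{2 P}$
$q{\left(u \right)} = -8 + \frac{u}{262}$
$O = - \frac{8503702551159}{1048}$ ($O = \left(\left(-8 + \frac{1}{262} \cdot 321\right) - 69835\right) \left(116183 + \frac{1}{2 \left(-10\right)}\right) + 203439 = \left(\left(-8 + \frac{321}{262}\right) - 69835\right) \left(116183 + \frac{1}{2} \left(- \frac{1}{10}\right)\right) + 203439 = \left(- \frac{1775}{262} - 69835\right) \left(116183 - \frac{1}{20}\right) + 203439 = \left(- \frac{18298545}{262}\right) \frac{2323659}{20} + 203439 = - \frac{8503915755231}{1048} + 203439 = - \frac{8503702551159}{1048} \approx -8.1142 \cdot 10^{9}$)
$y = 2 \sqrt{78329}$ ($y = \sqrt{313316} = 2 \sqrt{78329} \approx 559.75$)
$\frac{y}{O} = \frac{2 \sqrt{78329}}{- \frac{8503702551159}{1048}} = 2 \sqrt{78329} \left(- \frac{1048}{8503702551159}\right) = - \frac{2096 \sqrt{78329}}{8503702551159}$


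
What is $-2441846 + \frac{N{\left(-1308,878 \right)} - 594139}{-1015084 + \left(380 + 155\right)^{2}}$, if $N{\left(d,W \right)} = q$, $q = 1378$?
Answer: $- \frac{593253613651}{242953} \approx -2.4418 \cdot 10^{6}$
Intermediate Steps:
$N{\left(d,W \right)} = 1378$
$-2441846 + \frac{N{\left(-1308,878 \right)} - 594139}{-1015084 + \left(380 + 155\right)^{2}} = -2441846 + \frac{1378 - 594139}{-1015084 + \left(380 + 155\right)^{2}} = -2441846 - \frac{592761}{-1015084 + 535^{2}} = -2441846 - \frac{592761}{-1015084 + 286225} = -2441846 - \frac{592761}{-728859} = -2441846 - - \frac{197587}{242953} = -2441846 + \frac{197587}{242953} = - \frac{593253613651}{242953}$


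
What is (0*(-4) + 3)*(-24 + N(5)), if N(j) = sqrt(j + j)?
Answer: -72 + 3*sqrt(10) ≈ -62.513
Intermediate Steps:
N(j) = sqrt(2)*sqrt(j) (N(j) = sqrt(2*j) = sqrt(2)*sqrt(j))
(0*(-4) + 3)*(-24 + N(5)) = (0*(-4) + 3)*(-24 + sqrt(2)*sqrt(5)) = (0 + 3)*(-24 + sqrt(10)) = 3*(-24 + sqrt(10)) = -72 + 3*sqrt(10)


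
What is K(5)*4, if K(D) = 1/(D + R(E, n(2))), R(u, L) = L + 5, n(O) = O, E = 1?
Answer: ⅓ ≈ 0.33333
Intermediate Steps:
R(u, L) = 5 + L
K(D) = 1/(7 + D) (K(D) = 1/(D + (5 + 2)) = 1/(D + 7) = 1/(7 + D))
K(5)*4 = 4/(7 + 5) = 4/12 = (1/12)*4 = ⅓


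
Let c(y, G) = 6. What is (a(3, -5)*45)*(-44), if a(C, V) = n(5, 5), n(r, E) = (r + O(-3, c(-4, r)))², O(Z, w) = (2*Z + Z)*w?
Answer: -4753980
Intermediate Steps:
O(Z, w) = 3*Z*w (O(Z, w) = (3*Z)*w = 3*Z*w)
n(r, E) = (-54 + r)² (n(r, E) = (r + 3*(-3)*6)² = (r - 54)² = (-54 + r)²)
a(C, V) = 2401 (a(C, V) = (-54 + 5)² = (-49)² = 2401)
(a(3, -5)*45)*(-44) = (2401*45)*(-44) = 108045*(-44) = -4753980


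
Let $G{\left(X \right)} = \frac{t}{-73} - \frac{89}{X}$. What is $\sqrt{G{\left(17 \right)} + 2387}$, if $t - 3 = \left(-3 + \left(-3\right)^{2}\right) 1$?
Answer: $\frac{\sqrt{3667920697}}{1241} \approx 48.802$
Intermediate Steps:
$t = 9$ ($t = 3 + \left(-3 + \left(-3\right)^{2}\right) 1 = 3 + \left(-3 + 9\right) 1 = 3 + 6 \cdot 1 = 3 + 6 = 9$)
$G{\left(X \right)} = - \frac{9}{73} - \frac{89}{X}$ ($G{\left(X \right)} = \frac{9}{-73} - \frac{89}{X} = 9 \left(- \frac{1}{73}\right) - \frac{89}{X} = - \frac{9}{73} - \frac{89}{X}$)
$\sqrt{G{\left(17 \right)} + 2387} = \sqrt{\left(- \frac{9}{73} - \frac{89}{17}\right) + 2387} = \sqrt{- \frac{6650}{1241} + 2387} = \sqrt{\frac{2955617}{1241}} = \frac{\sqrt{3667920697}}{1241}$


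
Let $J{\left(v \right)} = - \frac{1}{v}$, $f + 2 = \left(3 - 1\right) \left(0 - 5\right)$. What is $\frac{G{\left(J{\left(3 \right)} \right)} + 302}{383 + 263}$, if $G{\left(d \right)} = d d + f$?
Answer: $\frac{2611}{5814} \approx 0.44909$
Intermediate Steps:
$f = -12$ ($f = -2 + \left(3 - 1\right) \left(0 - 5\right) = -2 + 2 \left(-5\right) = -2 - 10 = -12$)
$G{\left(d \right)} = -12 + d^{2}$ ($G{\left(d \right)} = d d - 12 = d^{2} - 12 = -12 + d^{2}$)
$\frac{G{\left(J{\left(3 \right)} \right)} + 302}{383 + 263} = \frac{\left(-12 + \left(- \frac{1}{3}\right)^{2}\right) + 302}{383 + 263} = \frac{\left(-12 + \left(\left(-1\right) \frac{1}{3}\right)^{2}\right) + 302}{646} = \frac{\left(-12 + \left(- \frac{1}{3}\right)^{2}\right) + 302}{646} = \frac{\left(-12 + \frac{1}{9}\right) + 302}{646} = \frac{- \frac{107}{9} + 302}{646} = \frac{1}{646} \cdot \frac{2611}{9} = \frac{2611}{5814}$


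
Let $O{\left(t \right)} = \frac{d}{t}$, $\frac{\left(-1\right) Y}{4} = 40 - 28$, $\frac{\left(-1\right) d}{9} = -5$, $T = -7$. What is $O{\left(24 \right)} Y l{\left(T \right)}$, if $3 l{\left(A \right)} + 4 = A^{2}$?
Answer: $-1350$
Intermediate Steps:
$d = 45$ ($d = \left(-9\right) \left(-5\right) = 45$)
$Y = -48$ ($Y = - 4 \left(40 - 28\right) = \left(-4\right) 12 = -48$)
$O{\left(t \right)} = \frac{45}{t}$
$l{\left(A \right)} = - \frac{4}{3} + \frac{A^{2}}{3}$
$O{\left(24 \right)} Y l{\left(T \right)} = \frac{45}{24} \left(- 48 \left(- \frac{4}{3} + \frac{\left(-7\right)^{2}}{3}\right)\right) = 45 \cdot \frac{1}{24} \left(- 48 \left(- \frac{4}{3} + \frac{1}{3} \cdot 49\right)\right) = \frac{15 \left(- 48 \left(- \frac{4}{3} + \frac{49}{3}\right)\right)}{8} = \frac{15 \left(\left(-48\right) 15\right)}{8} = \frac{15}{8} \left(-720\right) = -1350$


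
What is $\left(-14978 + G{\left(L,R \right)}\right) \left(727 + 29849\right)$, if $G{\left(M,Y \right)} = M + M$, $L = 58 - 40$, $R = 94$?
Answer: $-456866592$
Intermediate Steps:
$L = 18$ ($L = 58 - 40 = 18$)
$G{\left(M,Y \right)} = 2 M$
$\left(-14978 + G{\left(L,R \right)}\right) \left(727 + 29849\right) = \left(-14978 + 2 \cdot 18\right) \left(727 + 29849\right) = \left(-14978 + 36\right) 30576 = \left(-14942\right) 30576 = -456866592$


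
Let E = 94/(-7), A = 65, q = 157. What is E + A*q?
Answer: 71341/7 ≈ 10192.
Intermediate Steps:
E = -94/7 (E = 94*(-1/7) = -94/7 ≈ -13.429)
E + A*q = -94/7 + 65*157 = -94/7 + 10205 = 71341/7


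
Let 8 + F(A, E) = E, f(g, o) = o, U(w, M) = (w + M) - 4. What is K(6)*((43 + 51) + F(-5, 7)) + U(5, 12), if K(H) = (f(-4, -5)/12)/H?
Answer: 157/24 ≈ 6.5417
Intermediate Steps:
U(w, M) = -4 + M + w (U(w, M) = (M + w) - 4 = -4 + M + w)
F(A, E) = -8 + E
K(H) = -5/(12*H) (K(H) = (-5/12)/H = (-5*1/12)/H = -5/(12*H))
K(6)*((43 + 51) + F(-5, 7)) + U(5, 12) = (-5/12/6)*((43 + 51) + (-8 + 7)) + (-4 + 12 + 5) = (-5/12*⅙)*(94 - 1) + 13 = -5/72*93 + 13 = -155/24 + 13 = 157/24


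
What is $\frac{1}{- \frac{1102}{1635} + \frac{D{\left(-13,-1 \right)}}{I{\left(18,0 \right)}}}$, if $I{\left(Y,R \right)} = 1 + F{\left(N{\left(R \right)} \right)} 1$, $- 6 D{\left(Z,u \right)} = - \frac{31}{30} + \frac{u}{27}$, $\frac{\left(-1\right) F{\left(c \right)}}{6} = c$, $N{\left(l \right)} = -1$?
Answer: $- \frac{1236060}{801611} \approx -1.542$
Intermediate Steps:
$F{\left(c \right)} = - 6 c$
$D{\left(Z,u \right)} = \frac{31}{180} - \frac{u}{162}$ ($D{\left(Z,u \right)} = - \frac{- \frac{31}{30} + \frac{u}{27}}{6} = \frac{31}{180} - \frac{u}{162}$)
$I{\left(Y,R \right)} = 7$ ($I{\left(Y,R \right)} = 1 + \left(-6\right) \left(-1\right) 1 = 1 + 6 \cdot 1 = 1 + 6 = 7$)
$\frac{1}{- \frac{1102}{1635} + \frac{D{\left(-13,-1 \right)}}{I{\left(18,0 \right)}}} = \frac{1}{- \frac{1102}{1635} + \frac{\frac{31}{180} - - \frac{1}{162}}{7}} = \frac{1}{\left(-1102\right) \frac{1}{1635} + \left(\frac{31}{180} + \frac{1}{162}\right) \frac{1}{7}} = \frac{1}{- \frac{1102}{1635} + \frac{289}{1620} \cdot \frac{1}{7}} = \frac{1}{- \frac{1102}{1635} + \frac{289}{11340}} = \frac{1}{- \frac{801611}{1236060}} = - \frac{1236060}{801611}$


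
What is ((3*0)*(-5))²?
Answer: 0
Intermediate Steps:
((3*0)*(-5))² = (0*(-5))² = 0² = 0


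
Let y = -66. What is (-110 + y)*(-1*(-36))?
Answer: -6336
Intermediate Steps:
(-110 + y)*(-1*(-36)) = (-110 - 66)*(-1*(-36)) = -176*36 = -6336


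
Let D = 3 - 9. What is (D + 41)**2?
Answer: 1225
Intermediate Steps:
D = -6
(D + 41)**2 = (-6 + 41)**2 = 35**2 = 1225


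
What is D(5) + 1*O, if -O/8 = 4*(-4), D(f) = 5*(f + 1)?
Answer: 158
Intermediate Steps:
D(f) = 5 + 5*f (D(f) = 5*(1 + f) = 5 + 5*f)
O = 128 (O = -32*(-4) = -8*(-16) = 128)
D(5) + 1*O = (5 + 5*5) + 1*128 = (5 + 25) + 128 = 30 + 128 = 158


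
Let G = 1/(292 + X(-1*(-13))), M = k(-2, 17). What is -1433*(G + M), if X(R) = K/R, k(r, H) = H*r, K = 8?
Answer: 185319859/3804 ≈ 48717.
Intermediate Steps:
M = -34 (M = 17*(-2) = -34)
X(R) = 8/R
G = 13/3804 (G = 1/(292 + 8/((-1*(-13)))) = 1/(292 + 8/13) = 1/(3804/13) = 13/3804 ≈ 0.0034175)
-1433*(G + M) = -1433*(13/3804 - 34) = -1433*(-129323/3804) = 185319859/3804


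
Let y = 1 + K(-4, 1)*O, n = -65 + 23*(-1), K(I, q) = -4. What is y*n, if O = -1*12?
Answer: -4312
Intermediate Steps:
O = -12
n = -88 (n = -65 - 23 = -88)
y = 49 (y = 1 - 4*(-12) = 1 + 48 = 49)
y*n = 49*(-88) = -4312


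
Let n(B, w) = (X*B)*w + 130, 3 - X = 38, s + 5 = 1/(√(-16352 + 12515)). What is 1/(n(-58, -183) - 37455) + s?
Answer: -2044076/408815 - I*√3837/3837 ≈ -5.0 - 0.016144*I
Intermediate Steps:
s = -5 - I*√3837/3837 (s = -5 + 1/(√(-16352 + 12515)) = -5 + 1/(√(-3837)) = -5 + 1/(I*√3837) = -5 - I*√3837/3837 ≈ -5.0 - 0.016144*I)
X = -35 (X = 3 - 1*38 = 3 - 38 = -35)
n(B, w) = 130 - 35*B*w (n(B, w) = (-35*B)*w + 130 = -35*B*w + 130 = 130 - 35*B*w)
1/(n(-58, -183) - 37455) + s = 1/((130 - 35*(-58)*(-183)) - 37455) + (-5 - I*√3837/3837) = 1/((130 - 371490) - 37455) + (-5 - I*√3837/3837) = 1/(-371360 - 37455) + (-5 - I*√3837/3837) = 1/(-408815) + (-5 - I*√3837/3837) = -1/408815 + (-5 - I*√3837/3837) = -2044076/408815 - I*√3837/3837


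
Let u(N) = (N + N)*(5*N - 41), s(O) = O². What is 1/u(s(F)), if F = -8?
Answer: 1/35712 ≈ 2.8002e-5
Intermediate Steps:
u(N) = 2*N*(-41 + 5*N) (u(N) = (2*N)*(-41 + 5*N) = 2*N*(-41 + 5*N))
1/u(s(F)) = 1/(2*(-8)²*(-41 + 5*(-8)²)) = 1/(2*64*(-41 + 5*64)) = 1/(2*64*(-41 + 320)) = 1/(2*64*279) = 1/35712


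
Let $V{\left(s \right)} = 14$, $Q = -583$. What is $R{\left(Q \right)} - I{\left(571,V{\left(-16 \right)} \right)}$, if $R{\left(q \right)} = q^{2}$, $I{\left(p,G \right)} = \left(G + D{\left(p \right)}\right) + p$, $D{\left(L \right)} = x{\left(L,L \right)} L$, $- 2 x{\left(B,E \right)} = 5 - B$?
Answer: $177711$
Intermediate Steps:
$x{\left(B,E \right)} = - \frac{5}{2} + \frac{B}{2}$ ($x{\left(B,E \right)} = - \frac{5 - B}{2} = - \frac{5}{2} + \frac{B}{2}$)
$D{\left(L \right)} = L \left(- \frac{5}{2} + \frac{L}{2}\right)$ ($D{\left(L \right)} = \left(- \frac{5}{2} + \frac{L}{2}\right) L = L \left(- \frac{5}{2} + \frac{L}{2}\right)$)
$I{\left(p,G \right)} = G + p + \frac{p \left(-5 + p\right)}{2}$ ($I{\left(p,G \right)} = \left(G + \frac{p \left(-5 + p\right)}{2}\right) + p = G + p + \frac{p \left(-5 + p\right)}{2}$)
$R{\left(Q \right)} - I{\left(571,V{\left(-16 \right)} \right)} = \left(-583\right)^{2} - \left(14 + 571 + \frac{1}{2} \cdot 571 \left(-5 + 571\right)\right) = 339889 - \left(14 + 571 + \frac{1}{2} \cdot 571 \cdot 566\right) = 339889 - \left(14 + 571 + 161593\right) = 339889 - 162178 = 177711$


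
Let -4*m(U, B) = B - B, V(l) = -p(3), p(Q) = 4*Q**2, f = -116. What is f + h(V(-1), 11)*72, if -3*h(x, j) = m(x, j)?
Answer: -116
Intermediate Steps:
V(l) = -36 (V(l) = -4*3**2 = -4*9 = -1*36 = -36)
m(U, B) = 0 (m(U, B) = -(B - B)/4 = -1/4*0 = 0)
h(x, j) = 0 (h(x, j) = -1/3*0 = 0)
f + h(V(-1), 11)*72 = -116 + 0*72 = -116 + 0 = -116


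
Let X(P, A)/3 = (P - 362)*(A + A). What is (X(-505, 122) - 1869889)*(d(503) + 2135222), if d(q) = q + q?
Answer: -5350253521524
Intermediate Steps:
d(q) = 2*q
X(P, A) = 6*A*(-362 + P) (X(P, A) = 3*((P - 362)*(A + A)) = 3*((-362 + P)*(2*A)) = 3*(2*A*(-362 + P)) = 6*A*(-362 + P))
(X(-505, 122) - 1869889)*(d(503) + 2135222) = (6*122*(-362 - 505) - 1869889)*(2*503 + 2135222) = (6*122*(-867) - 1869889)*(1006 + 2135222) = (-634644 - 1869889)*2136228 = -2504533*2136228 = -5350253521524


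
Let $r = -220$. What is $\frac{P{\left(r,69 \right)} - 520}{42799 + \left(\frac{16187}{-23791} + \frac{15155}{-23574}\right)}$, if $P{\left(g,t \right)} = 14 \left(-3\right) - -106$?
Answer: $- \frac{255747159504}{24003035661223} \approx -0.010655$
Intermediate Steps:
$P{\left(g,t \right)} = 64$ ($P{\left(g,t \right)} = -42 + 106 = 64$)
$\frac{P{\left(r,69 \right)} - 520}{42799 + \left(\frac{16187}{-23791} + \frac{15155}{-23574}\right)} = \frac{64 - 520}{42799 + \left(\frac{16187}{-23791} + \frac{15155}{-23574}\right)} = - \frac{456}{42799 + \left(16187 \left(- \frac{1}{23791}\right) + 15155 \left(- \frac{1}{23574}\right)\right)} = - \frac{456}{42799 - \frac{742144943}{560849034}} = - \frac{456}{\frac{24003035661223}{560849034}} = \left(-456\right) \frac{560849034}{24003035661223} = - \frac{255747159504}{24003035661223}$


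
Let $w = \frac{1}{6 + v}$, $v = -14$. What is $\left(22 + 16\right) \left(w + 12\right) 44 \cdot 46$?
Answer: $913330$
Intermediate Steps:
$w = - \frac{1}{8}$ ($w = \frac{1}{6 - 14} = \frac{1}{-8} = - \frac{1}{8} \approx -0.125$)
$\left(22 + 16\right) \left(w + 12\right) 44 \cdot 46 = \left(22 + 16\right) \left(- \frac{1}{8} + 12\right) 44 \cdot 46 = 38 \cdot \frac{95}{8} \cdot 44 \cdot 46 = \frac{1805}{4} \cdot 44 \cdot 46 = 19855 \cdot 46 = 913330$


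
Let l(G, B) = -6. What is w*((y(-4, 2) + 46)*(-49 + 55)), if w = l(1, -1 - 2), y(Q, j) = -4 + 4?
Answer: -1656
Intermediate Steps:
y(Q, j) = 0
w = -6
w*((y(-4, 2) + 46)*(-49 + 55)) = -6*(0 + 46)*(-49 + 55) = -276*6 = -6*276 = -1656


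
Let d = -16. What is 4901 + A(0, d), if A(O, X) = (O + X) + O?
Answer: 4885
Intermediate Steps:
A(O, X) = X + 2*O
4901 + A(0, d) = 4901 + (-16 + 2*0) = 4901 + (-16 + 0) = 4901 - 16 = 4885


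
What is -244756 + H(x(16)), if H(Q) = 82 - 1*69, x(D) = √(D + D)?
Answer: -244743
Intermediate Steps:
x(D) = √2*√D (x(D) = √(2*D) = √2*√D)
H(Q) = 13 (H(Q) = 82 - 69 = 13)
-244756 + H(x(16)) = -244756 + 13 = -244743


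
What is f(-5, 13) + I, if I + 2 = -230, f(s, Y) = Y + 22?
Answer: -197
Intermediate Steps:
f(s, Y) = 22 + Y
I = -232 (I = -2 - 230 = -232)
f(-5, 13) + I = (22 + 13) - 232 = 35 - 232 = -197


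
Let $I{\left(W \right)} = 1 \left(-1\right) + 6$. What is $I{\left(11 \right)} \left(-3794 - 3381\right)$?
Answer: $-35875$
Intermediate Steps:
$I{\left(W \right)} = 5$ ($I{\left(W \right)} = -1 + 6 = 5$)
$I{\left(11 \right)} \left(-3794 - 3381\right) = 5 \left(-3794 - 3381\right) = 5 \left(-7175\right) = -35875$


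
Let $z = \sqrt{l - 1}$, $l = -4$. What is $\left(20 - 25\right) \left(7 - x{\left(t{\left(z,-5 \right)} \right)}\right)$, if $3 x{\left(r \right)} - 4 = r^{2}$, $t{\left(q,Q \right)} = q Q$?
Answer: $- \frac{710}{3} \approx -236.67$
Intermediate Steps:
$z = i \sqrt{5}$ ($z = \sqrt{-4 - 1} = \sqrt{-5} = i \sqrt{5} \approx 2.2361 i$)
$t{\left(q,Q \right)} = Q q$
$x{\left(r \right)} = \frac{4}{3} + \frac{r^{2}}{3}$
$\left(20 - 25\right) \left(7 - x{\left(t{\left(z,-5 \right)} \right)}\right) = \left(20 - 25\right) \left(7 - \left(\frac{4}{3} + \frac{\left(- 5 i \sqrt{5}\right)^{2}}{3}\right)\right) = - 5 \left(7 - \left(\frac{4}{3} + \frac{\left(- 5 i \sqrt{5}\right)^{2}}{3}\right)\right) = - 5 \left(7 - \left(\frac{4}{3} + \frac{1}{3} \left(-125\right)\right)\right) = - 5 \left(7 - \left(\frac{4}{3} - \frac{125}{3}\right)\right) = - 5 \left(7 - - \frac{121}{3}\right) = - 5 \left(7 + \frac{121}{3}\right) = \left(-5\right) \frac{142}{3} = - \frac{710}{3}$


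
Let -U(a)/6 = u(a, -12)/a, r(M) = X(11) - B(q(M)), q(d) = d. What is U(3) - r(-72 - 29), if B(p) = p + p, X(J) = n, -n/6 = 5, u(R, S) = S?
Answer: -148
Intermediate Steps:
n = -30 (n = -6*5 = -30)
X(J) = -30
B(p) = 2*p
r(M) = -30 - 2*M
U(a) = 72/a (U(a) = -(-72)/a = 72/a)
U(3) - r(-72 - 29) = 72/3 - (-30 - 2*(-72 - 29)) = 72*(⅓) - (-30 - 2*(-101)) = 24 - (-30 + 202) = 24 - 1*172 = 24 - 172 = -148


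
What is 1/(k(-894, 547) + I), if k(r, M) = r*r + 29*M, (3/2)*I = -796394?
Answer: 3/852509 ≈ 3.5190e-6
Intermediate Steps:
I = -1592788/3 (I = (⅔)*(-796394) = -1592788/3 ≈ -5.3093e+5)
k(r, M) = r² + 29*M
1/(k(-894, 547) + I) = 1/(((-894)² + 29*547) - 1592788/3) = 1/((799236 + 15863) - 1592788/3) = 1/(815099 - 1592788/3) = 1/(852509/3) = 3/852509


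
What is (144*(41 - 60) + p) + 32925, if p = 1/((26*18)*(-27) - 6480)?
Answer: 577092923/19116 ≈ 30189.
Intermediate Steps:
p = -1/19116 (p = 1/(468*(-27) - 6480) = 1/(-12636 - 6480) = 1/(-19116) = -1/19116 ≈ -5.2312e-5)
(144*(41 - 60) + p) + 32925 = (144*(41 - 60) - 1/19116) + 32925 = (144*(-19) - 1/19116) + 32925 = (-2736 - 1/19116) + 32925 = -52301377/19116 + 32925 = 577092923/19116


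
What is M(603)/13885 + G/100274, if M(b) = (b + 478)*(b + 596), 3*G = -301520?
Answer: 192857252309/2088456735 ≈ 92.344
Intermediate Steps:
G = -301520/3 (G = (⅓)*(-301520) = -301520/3 ≈ -1.0051e+5)
M(b) = (478 + b)*(596 + b)
M(603)/13885 + G/100274 = (284888 + 603² + 1074*603)/13885 - 301520/3/100274 = (284888 + 363609 + 647622)*(1/13885) - 301520/3*1/100274 = 1296119*(1/13885) - 150760/150411 = 1296119/13885 - 150760/150411 = 192857252309/2088456735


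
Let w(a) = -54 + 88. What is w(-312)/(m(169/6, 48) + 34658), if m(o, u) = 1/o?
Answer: 2873/2928604 ≈ 0.00098101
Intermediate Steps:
w(a) = 34
w(-312)/(m(169/6, 48) + 34658) = 34/(1/(169/6) + 34658) = 34/(6/169 + 34658) = 34/(5857208/169) = 34*(169/5857208) = 2873/2928604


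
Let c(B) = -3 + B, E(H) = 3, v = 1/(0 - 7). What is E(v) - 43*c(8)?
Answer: -212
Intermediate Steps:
v = -⅐ (v = 1/(-7) = -⅐ ≈ -0.14286)
E(v) - 43*c(8) = 3 - 43*(-3 + 8) = 3 - 43*5 = 3 - 215 = -212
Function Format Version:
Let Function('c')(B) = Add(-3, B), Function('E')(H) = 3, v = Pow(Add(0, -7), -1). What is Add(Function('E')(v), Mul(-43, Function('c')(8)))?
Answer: -212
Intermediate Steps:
v = Rational(-1, 7) (v = Pow(-7, -1) = Rational(-1, 7) ≈ -0.14286)
Add(Function('E')(v), Mul(-43, Function('c')(8))) = Add(3, Mul(-43, Add(-3, 8))) = Add(3, Mul(-43, 5)) = Add(3, -215) = -212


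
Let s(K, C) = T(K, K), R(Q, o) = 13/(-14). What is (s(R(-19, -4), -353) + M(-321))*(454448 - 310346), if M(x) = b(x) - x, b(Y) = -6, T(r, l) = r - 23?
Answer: 41943975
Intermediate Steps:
T(r, l) = -23 + r
R(Q, o) = -13/14 (R(Q, o) = 13*(-1/14) = -13/14)
M(x) = -6 - x
s(K, C) = -23 + K
(s(R(-19, -4), -353) + M(-321))*(454448 - 310346) = ((-23 - 13/14) + (-6 - 1*(-321)))*(454448 - 310346) = (-335/14 + (-6 + 321))*144102 = (-335/14 + 315)*144102 = (4075/14)*144102 = 41943975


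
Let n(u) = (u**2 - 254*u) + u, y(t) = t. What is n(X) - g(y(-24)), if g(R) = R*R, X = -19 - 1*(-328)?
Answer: 16728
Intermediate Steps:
X = 309 (X = -19 + 328 = 309)
g(R) = R**2
n(u) = u**2 - 253*u
n(X) - g(y(-24)) = 309*(-253 + 309) - 1*(-24)**2 = 309*56 - 1*576 = 17304 - 576 = 16728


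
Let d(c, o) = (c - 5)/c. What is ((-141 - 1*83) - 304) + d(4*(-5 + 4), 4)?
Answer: -2103/4 ≈ -525.75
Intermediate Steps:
d(c, o) = (-5 + c)/c
((-141 - 1*83) - 304) + d(4*(-5 + 4), 4) = ((-141 - 1*83) - 304) + (-5 + 4*(-5 + 4))/((4*(-5 + 4))) = ((-141 - 83) - 304) + (-5 + 4*(-1))/((4*(-1))) = (-224 - 304) + (-5 - 4)/(-4) = -528 - ¼*(-9) = -528 + 9/4 = -2103/4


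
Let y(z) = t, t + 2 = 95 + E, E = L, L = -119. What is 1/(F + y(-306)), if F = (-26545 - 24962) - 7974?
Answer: -1/59507 ≈ -1.6805e-5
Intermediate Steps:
F = -59481 (F = -51507 - 7974 = -59481)
E = -119
t = -26 (t = -2 + (95 - 119) = -2 - 24 = -26)
y(z) = -26
1/(F + y(-306)) = 1/(-59481 - 26) = 1/(-59507) = -1/59507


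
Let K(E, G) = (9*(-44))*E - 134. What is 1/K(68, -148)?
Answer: -1/27062 ≈ -3.6952e-5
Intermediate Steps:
K(E, G) = -134 - 396*E (K(E, G) = -396*E - 134 = -134 - 396*E)
1/K(68, -148) = 1/(-134 - 396*68) = 1/(-134 - 26928) = 1/(-27062) = -1/27062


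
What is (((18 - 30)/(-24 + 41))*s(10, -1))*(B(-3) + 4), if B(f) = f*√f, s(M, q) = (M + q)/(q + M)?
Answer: -48/17 + 36*I*√3/17 ≈ -2.8235 + 3.6679*I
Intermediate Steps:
s(M, q) = 1 (s(M, q) = (M + q)/(M + q) = 1)
B(f) = f^(3/2)
(((18 - 30)/(-24 + 41))*s(10, -1))*(B(-3) + 4) = (((18 - 30)/(-24 + 41))*1)*((-3)^(3/2) + 4) = (-12/17*1)*(-3*I*√3 + 4) = (-12*1/17*1)*(4 - 3*I*√3) = (-12/17*1)*(4 - 3*I*√3) = -12*(4 - 3*I*√3)/17 = -48/17 + 36*I*√3/17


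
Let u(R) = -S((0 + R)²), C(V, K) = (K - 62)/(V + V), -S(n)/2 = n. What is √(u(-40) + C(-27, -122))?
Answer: 2*√64869/9 ≈ 56.599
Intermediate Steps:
S(n) = -2*n
C(V, K) = (-62 + K)/(2*V) (C(V, K) = (-62 + K)/((2*V)) = (-62 + K)*(1/(2*V)) = (-62 + K)/(2*V))
u(R) = 2*R² (u(R) = -(-2)*(0 + R)² = -(-2)*R² = 2*R²)
√(u(-40) + C(-27, -122)) = √(2*(-40)² + (½)*(-62 - 122)/(-27)) = √(2*1600 + (½)*(-1/27)*(-184)) = √(3200 + 92/27) = √(86492/27) = 2*√64869/9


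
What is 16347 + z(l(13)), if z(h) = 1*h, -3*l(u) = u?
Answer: 49028/3 ≈ 16343.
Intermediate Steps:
l(u) = -u/3
z(h) = h
16347 + z(l(13)) = 16347 - ⅓*13 = 16347 - 13/3 = 49028/3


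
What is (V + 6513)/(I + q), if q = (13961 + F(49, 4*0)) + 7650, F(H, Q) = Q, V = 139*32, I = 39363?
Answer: 10961/60974 ≈ 0.17977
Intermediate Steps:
V = 4448
q = 21611 (q = (13961 + 4*0) + 7650 = (13961 + 0) + 7650 = 13961 + 7650 = 21611)
(V + 6513)/(I + q) = (4448 + 6513)/(39363 + 21611) = 10961/60974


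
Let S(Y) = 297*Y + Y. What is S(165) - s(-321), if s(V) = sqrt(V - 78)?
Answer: 49170 - I*sqrt(399) ≈ 49170.0 - 19.975*I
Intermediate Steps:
s(V) = sqrt(-78 + V)
S(Y) = 298*Y
S(165) - s(-321) = 298*165 - sqrt(-78 - 321) = 49170 - sqrt(-399) = 49170 - I*sqrt(399)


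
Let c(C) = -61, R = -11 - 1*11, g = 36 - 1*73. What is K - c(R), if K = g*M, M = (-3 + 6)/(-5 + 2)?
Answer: 98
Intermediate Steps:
g = -37 (g = 36 - 73 = -37)
R = -22 (R = -11 - 11 = -22)
M = -1 (M = 3/(-3) = 3*(-1/3) = -1)
K = 37 (K = -37*(-1) = 37)
K - c(R) = 37 - 1*(-61) = 37 + 61 = 98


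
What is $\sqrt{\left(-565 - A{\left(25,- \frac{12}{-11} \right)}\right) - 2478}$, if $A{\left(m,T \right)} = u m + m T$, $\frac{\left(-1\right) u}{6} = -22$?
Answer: $\frac{i \sqrt{770803}}{11} \approx 79.814 i$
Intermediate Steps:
$u = 132$ ($u = \left(-6\right) \left(-22\right) = 132$)
$A{\left(m,T \right)} = 132 m + T m$ ($A{\left(m,T \right)} = 132 m + m T = 132 m + T m$)
$\sqrt{\left(-565 - A{\left(25,- \frac{12}{-11} \right)}\right) - 2478} = \sqrt{\left(-565 - 25 \left(132 - \frac{12}{-11}\right)\right) - 2478} = \sqrt{\left(-565 - 25 \left(132 - - \frac{12}{11}\right)\right) - 2478} = \sqrt{\left(-565 - 25 \left(132 + \frac{12}{11}\right)\right) - 2478} = \sqrt{\left(-565 - 25 \cdot \frac{1464}{11}\right) - 2478} = \sqrt{\left(-565 - \frac{36600}{11}\right) - 2478} = \sqrt{- \frac{42815}{11} - 2478} = \sqrt{- \frac{70073}{11}} = \frac{i \sqrt{770803}}{11}$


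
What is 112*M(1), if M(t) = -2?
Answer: -224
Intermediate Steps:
112*M(1) = 112*(-2) = -224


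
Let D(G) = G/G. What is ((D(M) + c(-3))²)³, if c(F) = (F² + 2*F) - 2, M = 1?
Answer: 64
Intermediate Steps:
D(G) = 1
c(F) = -2 + F² + 2*F
((D(M) + c(-3))²)³ = ((1 + (-2 + (-3)² + 2*(-3)))²)³ = ((1 + (-2 + 9 - 6))²)³ = ((1 + 1)²)³ = (2²)³ = 4³ = 64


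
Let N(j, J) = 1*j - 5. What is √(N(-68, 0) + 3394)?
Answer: 9*√41 ≈ 57.628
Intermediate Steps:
N(j, J) = -5 + j (N(j, J) = j - 5 = -5 + j)
√(N(-68, 0) + 3394) = √((-5 - 68) + 3394) = √(-73 + 3394) = √3321 = 9*√41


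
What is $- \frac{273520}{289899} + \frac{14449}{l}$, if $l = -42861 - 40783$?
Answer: $- \frac{27067057531}{24248311956} \approx -1.1162$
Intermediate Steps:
$l = -83644$ ($l = -42861 - 40783 = -83644$)
$- \frac{273520}{289899} + \frac{14449}{l} = - \frac{273520}{289899} + \frac{14449}{-83644} = \left(-273520\right) \frac{1}{289899} + 14449 \left(- \frac{1}{83644}\right) = - \frac{273520}{289899} - \frac{14449}{83644} = - \frac{27067057531}{24248311956}$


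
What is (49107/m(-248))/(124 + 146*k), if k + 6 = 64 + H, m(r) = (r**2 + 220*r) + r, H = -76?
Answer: -16369/5588928 ≈ -0.0029288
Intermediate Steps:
m(r) = r**2 + 221*r
k = -18 (k = -6 + (64 - 76) = -6 - 12 = -18)
(49107/m(-248))/(124 + 146*k) = (49107/((-248*(221 - 248))))/(124 + 146*(-18)) = (49107/((-248*(-27))))/(124 - 2628) = (49107/6696)/(-2504) = (49107*(1/6696))*(-1/2504) = (16369/2232)*(-1/2504) = -16369/5588928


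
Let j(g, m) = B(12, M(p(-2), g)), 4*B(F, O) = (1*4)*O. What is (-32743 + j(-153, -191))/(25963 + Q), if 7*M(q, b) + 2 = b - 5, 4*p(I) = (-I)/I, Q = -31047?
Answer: 229361/35588 ≈ 6.4449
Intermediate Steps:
p(I) = -¼ (p(I) = ((-I)/I)/4 = (¼)*(-1) = -¼)
M(q, b) = -1 + b/7 (M(q, b) = -2/7 + (b - 5)/7 = -2/7 + (-5 + b)/7 = -2/7 + (-5/7 + b/7) = -1 + b/7)
B(F, O) = O (B(F, O) = ((1*4)*O)/4 = (4*O)/4 = O)
j(g, m) = -1 + g/7
(-32743 + j(-153, -191))/(25963 + Q) = (-32743 + (-1 + (⅐)*(-153)))/(25963 - 31047) = (-32743 + (-1 - 153/7))/(-5084) = (-32743 - 160/7)*(-1/5084) = -229361/7*(-1/5084) = 229361/35588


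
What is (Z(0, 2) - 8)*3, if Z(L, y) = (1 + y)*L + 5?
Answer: -9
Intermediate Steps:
Z(L, y) = 5 + L*(1 + y) (Z(L, y) = L*(1 + y) + 5 = 5 + L*(1 + y))
(Z(0, 2) - 8)*3 = ((5 + 0 + 0*2) - 8)*3 = ((5 + 0 + 0) - 8)*3 = (5 - 8)*3 = -3*3 = -9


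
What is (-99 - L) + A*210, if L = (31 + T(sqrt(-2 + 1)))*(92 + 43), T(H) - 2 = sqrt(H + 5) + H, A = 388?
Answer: 76926 - 135*I - 135*sqrt(5 + I) ≈ 76623.0 - 165.04*I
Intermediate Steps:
T(H) = 2 + H + sqrt(5 + H) (T(H) = 2 + (sqrt(H + 5) + H) = 2 + (sqrt(5 + H) + H) = 2 + (H + sqrt(5 + H)) = 2 + H + sqrt(5 + H))
L = 4455 + 135*I + 135*sqrt(5 + I) (L = (31 + (2 + sqrt(-2 + 1) + sqrt(5 + sqrt(-2 + 1))))*(92 + 43) = (31 + (2 + sqrt(-1) + sqrt(5 + sqrt(-1))))*135 = (31 + (2 + I + sqrt(5 + I)))*135 = (33 + I + sqrt(5 + I))*135 = 4455 + 135*I + 135*sqrt(5 + I) ≈ 4758.4 + 165.04*I)
(-99 - L) + A*210 = (-99 - (4455 + 135*I + 135*sqrt(5 + I))) + 388*210 = (-99 + (-4455 - 135*I - 135*sqrt(5 + I))) + 81480 = (-4554 - 135*I - 135*sqrt(5 + I)) + 81480 = 76926 - 135*I - 135*sqrt(5 + I)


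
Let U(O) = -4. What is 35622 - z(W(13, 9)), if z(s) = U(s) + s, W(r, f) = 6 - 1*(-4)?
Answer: 35616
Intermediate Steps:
W(r, f) = 10 (W(r, f) = 6 + 4 = 10)
z(s) = -4 + s
35622 - z(W(13, 9)) = 35622 - (-4 + 10) = 35622 - 1*6 = 35622 - 6 = 35616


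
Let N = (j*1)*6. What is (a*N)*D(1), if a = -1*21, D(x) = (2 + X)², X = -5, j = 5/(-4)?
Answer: 2835/2 ≈ 1417.5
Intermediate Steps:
j = -5/4 (j = 5*(-¼) = -5/4 ≈ -1.2500)
D(x) = 9 (D(x) = (2 - 5)² = (-3)² = 9)
a = -21
N = -15/2 (N = -5/4*1*6 = -5/4*6 = -15/2 ≈ -7.5000)
(a*N)*D(1) = -21*(-15/2)*9 = (315/2)*9 = 2835/2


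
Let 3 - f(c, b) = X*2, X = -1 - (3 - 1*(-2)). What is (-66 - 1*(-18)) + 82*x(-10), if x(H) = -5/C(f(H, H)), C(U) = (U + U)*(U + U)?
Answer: -4361/90 ≈ -48.456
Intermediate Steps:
X = -6 (X = -1 - (3 + 2) = -1 - 1*5 = -1 - 5 = -6)
f(c, b) = 15 (f(c, b) = 3 - (-6)*2 = 3 - 1*(-12) = 3 + 12 = 15)
C(U) = 4*U² (C(U) = (2*U)*(2*U) = 4*U²)
x(H) = -1/180 (x(H) = -5/(4*15²) = -5/(4*225) = -5/900 = -5*1/900 = -1/180)
(-66 - 1*(-18)) + 82*x(-10) = (-66 - 1*(-18)) + 82*(-1/180) = (-66 + 18) - 41/90 = -48 - 41/90 = -4361/90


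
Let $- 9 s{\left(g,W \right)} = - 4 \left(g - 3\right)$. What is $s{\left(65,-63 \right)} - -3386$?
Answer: $\frac{30722}{9} \approx 3413.6$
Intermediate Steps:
$s{\left(g,W \right)} = - \frac{4}{3} + \frac{4 g}{9}$ ($s{\left(g,W \right)} = - \frac{\left(-4\right) \left(g - 3\right)}{9} = - \frac{\left(-4\right) \left(-3 + g\right)}{9} = - \frac{12 - 4 g}{9} = - \frac{4}{3} + \frac{4 g}{9}$)
$s{\left(65,-63 \right)} - -3386 = \left(- \frac{4}{3} + \frac{4}{9} \cdot 65\right) - -3386 = \left(- \frac{4}{3} + \frac{260}{9}\right) + 3386 = \frac{248}{9} + 3386 = \frac{30722}{9}$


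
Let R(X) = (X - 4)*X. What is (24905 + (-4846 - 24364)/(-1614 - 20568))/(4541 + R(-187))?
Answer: 138117980/223250739 ≈ 0.61867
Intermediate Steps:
R(X) = X*(-4 + X) (R(X) = (-4 + X)*X = X*(-4 + X))
(24905 + (-4846 - 24364)/(-1614 - 20568))/(4541 + R(-187)) = (24905 + (-4846 - 24364)/(-1614 - 20568))/(4541 - 187*(-4 - 187)) = (24905 - 29210/(-22182))/(4541 - 187*(-191)) = (24905 - 29210*(-1/22182))/(4541 + 35717) = (24905 + 14605/11091)/40258 = (276235960/11091)*(1/40258) = 138117980/223250739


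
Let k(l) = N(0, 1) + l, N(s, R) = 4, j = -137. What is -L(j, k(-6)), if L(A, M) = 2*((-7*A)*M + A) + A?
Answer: 4247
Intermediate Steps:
k(l) = 4 + l
L(A, M) = 3*A - 14*A*M (L(A, M) = 2*(-7*A*M + A) + A = 2*(A - 7*A*M) + A = (2*A - 14*A*M) + A = 3*A - 14*A*M)
-L(j, k(-6)) = -(-137)*(3 - 14*(4 - 6)) = -(-137)*(3 - 14*(-2)) = -(-137)*(3 + 28) = -(-137)*31 = -1*(-4247) = 4247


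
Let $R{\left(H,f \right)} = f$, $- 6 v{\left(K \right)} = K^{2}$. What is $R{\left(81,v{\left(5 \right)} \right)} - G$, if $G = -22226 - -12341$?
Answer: $\frac{59285}{6} \approx 9880.8$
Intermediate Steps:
$v{\left(K \right)} = - \frac{K^{2}}{6}$
$G = -9885$ ($G = -22226 + 12341 = -9885$)
$R{\left(81,v{\left(5 \right)} \right)} - G = - \frac{5^{2}}{6} - -9885 = \left(- \frac{1}{6}\right) 25 + 9885 = - \frac{25}{6} + 9885 = \frac{59285}{6}$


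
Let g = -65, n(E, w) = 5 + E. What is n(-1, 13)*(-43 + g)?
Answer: -432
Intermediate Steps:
n(-1, 13)*(-43 + g) = (5 - 1)*(-43 - 65) = 4*(-108) = -432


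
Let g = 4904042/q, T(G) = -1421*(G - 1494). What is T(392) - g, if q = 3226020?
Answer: 2525877653399/1613010 ≈ 1.5659e+6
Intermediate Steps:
T(G) = 2122974 - 1421*G (T(G) = -1421*(-1494 + G) = 2122974 - 1421*G)
g = 2452021/1613010 (g = 4904042/3226020 = 4904042*(1/3226020) = 2452021/1613010 ≈ 1.5202)
T(392) - g = (2122974 - 1421*392) - 1*2452021/1613010 = (2122974 - 557032) - 2452021/1613010 = 1565942 - 2452021/1613010 = 2525877653399/1613010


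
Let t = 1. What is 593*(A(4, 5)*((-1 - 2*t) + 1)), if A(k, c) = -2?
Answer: 2372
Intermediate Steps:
593*(A(4, 5)*((-1 - 2*t) + 1)) = 593*(-2*((-1 - 2*1) + 1)) = 593*(-2*((-1 - 2) + 1)) = 593*(-2*(-3 + 1)) = 593*(-2*(-2)) = 593*4 = 2372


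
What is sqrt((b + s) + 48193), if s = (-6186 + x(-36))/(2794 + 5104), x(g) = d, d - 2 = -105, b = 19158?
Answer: sqrt(4201198217282)/7898 ≈ 259.52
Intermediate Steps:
d = -103 (d = 2 - 105 = -103)
x(g) = -103
s = -6289/7898 (s = (-6186 - 103)/(2794 + 5104) = -6289/7898 ≈ -0.79628)
sqrt((b + s) + 48193) = sqrt((19158 - 6289/7898) + 48193) = sqrt(151303595/7898 + 48193) = sqrt(531931909/7898) = sqrt(4201198217282)/7898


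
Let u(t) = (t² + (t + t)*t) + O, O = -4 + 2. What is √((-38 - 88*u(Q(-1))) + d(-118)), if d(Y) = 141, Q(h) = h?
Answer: √15 ≈ 3.8730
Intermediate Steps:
O = -2
u(t) = -2 + 3*t² (u(t) = (t² + (t + t)*t) - 2 = (t² + (2*t)*t) - 2 = (t² + 2*t²) - 2 = 3*t² - 2 = -2 + 3*t²)
√((-38 - 88*u(Q(-1))) + d(-118)) = √((-38 - 88*(-2 + 3*(-1)²)) + 141) = √((-38 - 88*(-2 + 3*1)) + 141) = √((-38 - 88*(-2 + 3)) + 141) = √((-38 - 88*1) + 141) = √((-38 - 88) + 141) = √(-126 + 141) = √15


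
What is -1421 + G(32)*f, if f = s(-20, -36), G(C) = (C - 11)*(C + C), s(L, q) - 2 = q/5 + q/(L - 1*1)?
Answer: -30529/5 ≈ -6105.8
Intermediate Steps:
s(L, q) = 2 + q/5 + q/(-1 + L) (s(L, q) = 2 + (q/5 + q/(L - 1*1)) = 2 + (q*(1/5) + q/(L - 1)) = 2 + (q/5 + q/(-1 + L)) = 2 + q/5 + q/(-1 + L))
G(C) = 2*C*(-11 + C) (G(C) = (-11 + C)*(2*C) = 2*C*(-11 + C))
f = -122/35 (f = (-10 + 4*(-36) + 10*(-20) - 20*(-36))/(5*(-1 - 20)) = (1/5)*(-10 - 144 - 200 + 720)/(-21) = (1/5)*(-1/21)*366 = -122/35 ≈ -3.4857)
-1421 + G(32)*f = -1421 + (2*32*(-11 + 32))*(-122/35) = -1421 + (2*32*21)*(-122/35) = -1421 + 1344*(-122/35) = -1421 - 23424/5 = -30529/5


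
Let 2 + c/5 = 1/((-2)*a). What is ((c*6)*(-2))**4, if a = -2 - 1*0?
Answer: 121550625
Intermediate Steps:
a = -2 (a = -2 + 0 = -2)
c = -35/4 (c = -10 + 5*(1/(-2*(-2))) = -10 + 5*(-1/2*(-1/2)) = -10 + 5*(1/4) = -10 + 5/4 = -35/4 ≈ -8.7500)
((c*6)*(-2))**4 = (-35/4*6*(-2))**4 = (-105/2*(-2))**4 = 105**4 = 121550625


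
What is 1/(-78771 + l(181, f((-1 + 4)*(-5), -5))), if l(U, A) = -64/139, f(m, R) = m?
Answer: -139/10949233 ≈ -1.2695e-5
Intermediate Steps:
l(U, A) = -64/139 (l(U, A) = -64*1/139 = -64/139)
1/(-78771 + l(181, f((-1 + 4)*(-5), -5))) = 1/(-78771 - 64/139) = 1/(-10949233/139) = -139/10949233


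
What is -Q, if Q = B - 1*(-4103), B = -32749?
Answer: 28646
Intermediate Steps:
Q = -28646 (Q = -32749 - 1*(-4103) = -32749 + 4103 = -28646)
-Q = -1*(-28646) = 28646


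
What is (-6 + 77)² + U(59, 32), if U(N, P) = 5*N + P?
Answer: 5368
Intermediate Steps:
U(N, P) = P + 5*N
(-6 + 77)² + U(59, 32) = (-6 + 77)² + (32 + 5*59) = 71² + (32 + 295) = 5041 + 327 = 5368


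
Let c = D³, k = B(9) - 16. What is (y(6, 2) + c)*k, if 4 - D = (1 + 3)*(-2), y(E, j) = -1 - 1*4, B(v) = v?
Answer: -12061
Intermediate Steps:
y(E, j) = -5 (y(E, j) = -1 - 4 = -5)
k = -7 (k = 9 - 16 = -7)
D = 12 (D = 4 - (1 + 3)*(-2) = 4 - 4*(-2) = 4 - 1*(-8) = 4 + 8 = 12)
c = 1728 (c = 12³ = 1728)
(y(6, 2) + c)*k = (-5 + 1728)*(-7) = 1723*(-7) = -12061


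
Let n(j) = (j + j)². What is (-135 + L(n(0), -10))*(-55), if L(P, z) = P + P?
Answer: 7425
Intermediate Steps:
n(j) = 4*j² (n(j) = (2*j)² = 4*j²)
L(P, z) = 2*P
(-135 + L(n(0), -10))*(-55) = (-135 + 2*(4*0²))*(-55) = (-135 + 2*(4*0))*(-55) = (-135 + 2*0)*(-55) = (-135 + 0)*(-55) = -135*(-55) = 7425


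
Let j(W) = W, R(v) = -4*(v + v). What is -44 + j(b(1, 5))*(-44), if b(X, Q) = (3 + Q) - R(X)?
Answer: -748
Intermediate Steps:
R(v) = -8*v
b(X, Q) = 3 + Q + 8*X (b(X, Q) = (3 + Q) - (-8)*X = (3 + Q) + 8*X = 3 + Q + 8*X)
-44 + j(b(1, 5))*(-44) = -44 + (3 + 5 + 8*1)*(-44) = -44 + (3 + 5 + 8)*(-44) = -44 + 16*(-44) = -44 - 704 = -748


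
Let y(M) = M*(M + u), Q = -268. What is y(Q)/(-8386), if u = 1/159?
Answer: -5709874/666687 ≈ -8.5645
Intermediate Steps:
u = 1/159 ≈ 0.0062893
y(M) = M*(1/159 + M) (y(M) = M*(M + 1/159) = M*(1/159 + M))
y(Q)/(-8386) = -268*(1/159 - 268)/(-8386) = -268*(-42611/159)*(-1/8386) = (11419748/159)*(-1/8386) = -5709874/666687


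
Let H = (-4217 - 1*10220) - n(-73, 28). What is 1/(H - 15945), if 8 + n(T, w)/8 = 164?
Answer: -1/31630 ≈ -3.1616e-5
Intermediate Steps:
n(T, w) = 1248 (n(T, w) = -64 + 8*164 = -64 + 1312 = 1248)
H = -15685 (H = (-4217 - 1*10220) - 1*1248 = (-4217 - 10220) - 1248 = -14437 - 1248 = -15685)
1/(H - 15945) = 1/(-15685 - 15945) = 1/(-31630) = -1/31630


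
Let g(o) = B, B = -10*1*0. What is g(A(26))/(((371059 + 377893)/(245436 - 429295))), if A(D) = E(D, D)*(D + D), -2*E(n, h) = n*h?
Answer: 0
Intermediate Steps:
E(n, h) = -h*n/2 (E(n, h) = -n*h/2 = -h*n/2)
A(D) = -D³ (A(D) = (-D*D/2)*(D + D) = (-D²/2)*(2*D) = -D³)
B = 0 (B = -10*0 = 0)
g(o) = 0
g(A(26))/(((371059 + 377893)/(245436 - 429295))) = 0/(((371059 + 377893)/(245436 - 429295))) = 0/((748952/(-183859))) = 0/((748952*(-1/183859))) = 0/(-748952/183859) = 0*(-183859/748952) = 0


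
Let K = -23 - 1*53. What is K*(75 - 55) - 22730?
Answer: -24250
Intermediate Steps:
K = -76 (K = -23 - 53 = -76)
K*(75 - 55) - 22730 = -76*(75 - 55) - 22730 = -76*20 - 22730 = -1520 - 22730 = -24250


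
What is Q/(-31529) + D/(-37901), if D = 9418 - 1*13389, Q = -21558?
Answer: 942271417/1194980629 ≈ 0.78852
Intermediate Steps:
D = -3971 (D = 9418 - 13389 = -3971)
Q/(-31529) + D/(-37901) = -21558/(-31529) - 3971/(-37901) = -21558*(-1/31529) - 3971*(-1/37901) = 21558/31529 + 3971/37901 = 942271417/1194980629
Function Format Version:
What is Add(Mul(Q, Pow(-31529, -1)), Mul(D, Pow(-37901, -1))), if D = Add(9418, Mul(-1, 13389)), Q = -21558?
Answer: Rational(942271417, 1194980629) ≈ 0.78852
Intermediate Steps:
D = -3971 (D = Add(9418, -13389) = -3971)
Add(Mul(Q, Pow(-31529, -1)), Mul(D, Pow(-37901, -1))) = Add(Mul(-21558, Pow(-31529, -1)), Mul(-3971, Pow(-37901, -1))) = Add(Mul(-21558, Rational(-1, 31529)), Mul(-3971, Rational(-1, 37901))) = Add(Rational(21558, 31529), Rational(3971, 37901)) = Rational(942271417, 1194980629)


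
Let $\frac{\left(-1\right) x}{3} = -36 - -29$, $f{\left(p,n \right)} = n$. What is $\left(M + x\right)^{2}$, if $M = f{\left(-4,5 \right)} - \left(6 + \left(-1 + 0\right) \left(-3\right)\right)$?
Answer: $289$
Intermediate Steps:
$M = -4$ ($M = 5 - \left(6 + \left(-1 + 0\right) \left(-3\right)\right) = 5 - \left(6 - -3\right) = 5 - \left(6 + 3\right) = 5 - 9 = -4$)
$x = 21$ ($x = - 3 \left(-36 - -29\right) = - 3 \left(-36 + 29\right) = \left(-3\right) \left(-7\right) = 21$)
$\left(M + x\right)^{2} = \left(-4 + 21\right)^{2} = 17^{2} = 289$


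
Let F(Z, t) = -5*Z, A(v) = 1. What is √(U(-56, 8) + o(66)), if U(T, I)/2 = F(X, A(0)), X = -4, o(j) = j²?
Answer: 2*√1099 ≈ 66.302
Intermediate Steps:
U(T, I) = 40 (U(T, I) = 2*(-5*(-4)) = 2*20 = 40)
√(U(-56, 8) + o(66)) = √(40 + 66²) = √(40 + 4356) = √4396 = 2*√1099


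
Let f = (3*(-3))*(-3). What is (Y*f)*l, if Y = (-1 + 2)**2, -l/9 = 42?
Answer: -10206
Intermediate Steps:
l = -378 (l = -9*42 = -378)
f = 27 (f = -9*(-3) = 27)
Y = 1 (Y = 1**2 = 1)
(Y*f)*l = (1*27)*(-378) = 27*(-378) = -10206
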